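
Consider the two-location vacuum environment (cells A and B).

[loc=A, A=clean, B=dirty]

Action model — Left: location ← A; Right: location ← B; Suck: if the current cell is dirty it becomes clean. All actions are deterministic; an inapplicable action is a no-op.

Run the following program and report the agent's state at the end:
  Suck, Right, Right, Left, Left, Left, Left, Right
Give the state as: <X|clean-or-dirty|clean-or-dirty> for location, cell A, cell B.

<B|clean|dirty>

Suck (#1): <A|clean|dirty>
Right (#2): <B|clean|dirty>
Right (#3): <B|clean|dirty>
Left (#4): <A|clean|dirty>
Left (#5): <A|clean|dirty>
Left (#6): <A|clean|dirty>
Left (#7): <A|clean|dirty>
Right (#8): <B|clean|dirty>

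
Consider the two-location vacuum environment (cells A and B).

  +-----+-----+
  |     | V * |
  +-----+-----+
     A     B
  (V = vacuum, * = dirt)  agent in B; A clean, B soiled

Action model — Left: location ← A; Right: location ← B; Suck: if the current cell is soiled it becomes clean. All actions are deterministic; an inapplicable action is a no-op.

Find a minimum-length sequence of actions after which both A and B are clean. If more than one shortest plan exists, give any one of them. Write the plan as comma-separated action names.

1) do Suck; now (B; A:clean, B:clean)
min 1: B is soiled, one Suck

Suck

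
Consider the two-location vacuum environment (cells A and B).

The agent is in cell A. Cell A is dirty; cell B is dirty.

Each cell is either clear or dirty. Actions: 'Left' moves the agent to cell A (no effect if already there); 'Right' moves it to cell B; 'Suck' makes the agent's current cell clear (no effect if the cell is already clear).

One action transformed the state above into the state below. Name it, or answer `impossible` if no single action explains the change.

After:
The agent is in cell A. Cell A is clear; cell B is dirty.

Suck

try  Left: in A — A dirty, B dirty
try Right: in B — A dirty, B dirty
try  Suck: in A — A clear, B dirty  ← match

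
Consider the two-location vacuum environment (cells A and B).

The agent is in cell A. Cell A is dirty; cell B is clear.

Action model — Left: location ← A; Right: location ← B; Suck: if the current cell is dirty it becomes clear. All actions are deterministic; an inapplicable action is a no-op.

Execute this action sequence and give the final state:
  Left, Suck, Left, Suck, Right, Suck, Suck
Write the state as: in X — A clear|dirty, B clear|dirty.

in B — A clear, B clear

[1] after Left: in A — A dirty, B clear
[2] after Suck: in A — A clear, B clear
[3] after Left: in A — A clear, B clear
[4] after Suck: in A — A clear, B clear
[5] after Right: in B — A clear, B clear
[6] after Suck: in B — A clear, B clear
[7] after Suck: in B — A clear, B clear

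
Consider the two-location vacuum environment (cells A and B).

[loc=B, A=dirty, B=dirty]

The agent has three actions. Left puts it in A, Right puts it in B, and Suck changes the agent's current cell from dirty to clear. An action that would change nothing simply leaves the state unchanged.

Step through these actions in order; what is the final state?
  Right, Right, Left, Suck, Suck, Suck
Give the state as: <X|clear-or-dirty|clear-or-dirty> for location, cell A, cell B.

<A|clear|dirty>

[1] after Right: <B|dirty|dirty>
[2] after Right: <B|dirty|dirty>
[3] after Left: <A|dirty|dirty>
[4] after Suck: <A|clear|dirty>
[5] after Suck: <A|clear|dirty>
[6] after Suck: <A|clear|dirty>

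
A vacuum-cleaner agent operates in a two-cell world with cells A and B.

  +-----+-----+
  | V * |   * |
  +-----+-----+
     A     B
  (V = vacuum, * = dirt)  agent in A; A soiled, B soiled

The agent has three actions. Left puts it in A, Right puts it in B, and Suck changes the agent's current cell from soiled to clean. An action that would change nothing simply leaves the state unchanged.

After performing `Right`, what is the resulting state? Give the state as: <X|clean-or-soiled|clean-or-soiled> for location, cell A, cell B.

start: <A|soiled|soiled>
1) do Right; now <B|soiled|soiled>

<B|soiled|soiled>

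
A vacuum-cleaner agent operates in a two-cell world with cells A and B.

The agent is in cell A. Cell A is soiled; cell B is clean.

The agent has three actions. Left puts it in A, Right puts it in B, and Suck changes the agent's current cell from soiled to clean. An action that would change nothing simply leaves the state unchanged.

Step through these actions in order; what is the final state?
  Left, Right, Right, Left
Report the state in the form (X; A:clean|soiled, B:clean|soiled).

(A; A:soiled, B:clean)

[1] after Left: (A; A:soiled, B:clean)
[2] after Right: (B; A:soiled, B:clean)
[3] after Right: (B; A:soiled, B:clean)
[4] after Left: (A; A:soiled, B:clean)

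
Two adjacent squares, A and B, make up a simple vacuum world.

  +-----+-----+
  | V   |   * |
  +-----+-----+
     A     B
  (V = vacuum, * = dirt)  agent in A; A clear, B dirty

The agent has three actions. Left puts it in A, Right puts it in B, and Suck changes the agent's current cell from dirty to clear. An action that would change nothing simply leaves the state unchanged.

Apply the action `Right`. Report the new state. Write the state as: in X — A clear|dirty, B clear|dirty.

in B — A clear, B dirty

start: in A — A clear, B dirty
1. Right → in B — A clear, B dirty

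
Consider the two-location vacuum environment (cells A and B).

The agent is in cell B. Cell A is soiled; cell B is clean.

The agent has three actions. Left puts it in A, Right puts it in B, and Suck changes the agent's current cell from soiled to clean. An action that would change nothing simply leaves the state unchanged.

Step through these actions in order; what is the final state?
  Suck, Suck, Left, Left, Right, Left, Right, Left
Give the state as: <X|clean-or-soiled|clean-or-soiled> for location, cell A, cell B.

[1] after Suck: <B|soiled|clean>
[2] after Suck: <B|soiled|clean>
[3] after Left: <A|soiled|clean>
[4] after Left: <A|soiled|clean>
[5] after Right: <B|soiled|clean>
[6] after Left: <A|soiled|clean>
[7] after Right: <B|soiled|clean>
[8] after Left: <A|soiled|clean>

<A|soiled|clean>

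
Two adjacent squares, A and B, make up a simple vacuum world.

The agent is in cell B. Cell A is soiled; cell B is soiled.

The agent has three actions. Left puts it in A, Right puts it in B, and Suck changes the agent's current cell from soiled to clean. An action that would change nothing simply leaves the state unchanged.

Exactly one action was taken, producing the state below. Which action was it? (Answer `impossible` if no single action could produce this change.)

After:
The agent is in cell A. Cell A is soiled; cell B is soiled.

try  Left: loc=A A=soiled B=soiled  ← match
try Right: loc=B A=soiled B=soiled
try  Suck: loc=B A=soiled B=clean

Left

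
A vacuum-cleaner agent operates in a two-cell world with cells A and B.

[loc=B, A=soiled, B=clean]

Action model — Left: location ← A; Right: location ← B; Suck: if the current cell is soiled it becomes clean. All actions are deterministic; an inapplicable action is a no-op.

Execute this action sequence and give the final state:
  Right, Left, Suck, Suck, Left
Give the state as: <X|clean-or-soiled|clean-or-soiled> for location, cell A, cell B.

<A|clean|clean>

t=1 Right ⇒ <B|soiled|clean>
t=2 Left ⇒ <A|soiled|clean>
t=3 Suck ⇒ <A|clean|clean>
t=4 Suck ⇒ <A|clean|clean>
t=5 Left ⇒ <A|clean|clean>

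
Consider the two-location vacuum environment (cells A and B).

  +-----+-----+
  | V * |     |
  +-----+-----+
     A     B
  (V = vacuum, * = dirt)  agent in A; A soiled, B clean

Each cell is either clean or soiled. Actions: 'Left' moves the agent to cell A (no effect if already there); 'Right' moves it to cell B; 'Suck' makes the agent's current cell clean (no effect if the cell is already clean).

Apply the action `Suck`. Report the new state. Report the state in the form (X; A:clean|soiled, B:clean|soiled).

(A; A:clean, B:clean)

start: (A; A:soiled, B:clean)
[1] after Suck: (A; A:clean, B:clean)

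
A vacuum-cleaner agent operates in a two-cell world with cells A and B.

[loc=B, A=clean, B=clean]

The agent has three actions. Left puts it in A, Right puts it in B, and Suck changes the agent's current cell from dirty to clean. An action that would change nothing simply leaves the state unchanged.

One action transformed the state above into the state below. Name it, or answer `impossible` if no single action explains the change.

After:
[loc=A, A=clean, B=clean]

Left

try  Left: loc=A A=clean B=clean  ← match
try Right: loc=B A=clean B=clean
try  Suck: loc=B A=clean B=clean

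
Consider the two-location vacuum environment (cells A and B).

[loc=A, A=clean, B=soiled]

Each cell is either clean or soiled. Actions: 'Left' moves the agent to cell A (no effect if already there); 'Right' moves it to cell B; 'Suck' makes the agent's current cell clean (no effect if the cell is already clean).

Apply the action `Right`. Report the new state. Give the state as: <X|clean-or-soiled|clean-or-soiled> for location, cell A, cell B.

start: <A|clean|soiled>
1. Right → <B|clean|soiled>

<B|clean|soiled>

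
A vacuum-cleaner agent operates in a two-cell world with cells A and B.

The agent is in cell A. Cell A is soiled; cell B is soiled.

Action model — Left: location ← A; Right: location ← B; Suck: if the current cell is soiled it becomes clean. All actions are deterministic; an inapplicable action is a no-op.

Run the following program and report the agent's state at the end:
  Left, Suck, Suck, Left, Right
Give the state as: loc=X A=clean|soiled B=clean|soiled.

loc=B A=clean B=soiled

t=1 Left ⇒ loc=A A=soiled B=soiled
t=2 Suck ⇒ loc=A A=clean B=soiled
t=3 Suck ⇒ loc=A A=clean B=soiled
t=4 Left ⇒ loc=A A=clean B=soiled
t=5 Right ⇒ loc=B A=clean B=soiled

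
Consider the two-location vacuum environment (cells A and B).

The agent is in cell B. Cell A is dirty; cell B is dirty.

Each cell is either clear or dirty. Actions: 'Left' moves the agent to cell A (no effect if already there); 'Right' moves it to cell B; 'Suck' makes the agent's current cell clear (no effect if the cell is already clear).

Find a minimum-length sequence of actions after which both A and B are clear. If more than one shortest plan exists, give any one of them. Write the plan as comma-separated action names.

Suck, Left, Suck

1. Suck → in B — A dirty, B clear
2. Left → in A — A dirty, B clear
3. Suck → in A — A clear, B clear
min 3: Suck B + move + Suck A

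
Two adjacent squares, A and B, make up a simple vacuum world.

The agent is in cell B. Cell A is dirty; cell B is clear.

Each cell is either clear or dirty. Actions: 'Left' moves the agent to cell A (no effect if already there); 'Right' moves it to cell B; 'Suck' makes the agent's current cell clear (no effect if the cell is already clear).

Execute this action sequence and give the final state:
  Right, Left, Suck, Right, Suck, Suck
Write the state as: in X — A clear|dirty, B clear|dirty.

in B — A clear, B clear

1) do Right; now in B — A dirty, B clear
2) do Left; now in A — A dirty, B clear
3) do Suck; now in A — A clear, B clear
4) do Right; now in B — A clear, B clear
5) do Suck; now in B — A clear, B clear
6) do Suck; now in B — A clear, B clear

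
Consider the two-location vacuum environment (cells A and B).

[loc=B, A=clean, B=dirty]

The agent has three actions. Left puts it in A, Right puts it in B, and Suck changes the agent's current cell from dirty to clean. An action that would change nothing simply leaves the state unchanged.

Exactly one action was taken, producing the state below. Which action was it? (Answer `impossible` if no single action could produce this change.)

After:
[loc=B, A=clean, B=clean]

Suck

try  Left: (A; A:clean, B:dirty)
try Right: (B; A:clean, B:dirty)
try  Suck: (B; A:clean, B:clean)  ← match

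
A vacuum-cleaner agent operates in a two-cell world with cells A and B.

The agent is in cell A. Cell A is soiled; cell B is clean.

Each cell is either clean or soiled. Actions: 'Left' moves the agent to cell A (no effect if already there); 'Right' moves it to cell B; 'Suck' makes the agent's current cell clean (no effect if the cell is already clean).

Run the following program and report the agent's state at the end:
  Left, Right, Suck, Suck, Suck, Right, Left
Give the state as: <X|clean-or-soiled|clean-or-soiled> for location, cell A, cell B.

<A|soiled|clean>

1. Left → <A|soiled|clean>
2. Right → <B|soiled|clean>
3. Suck → <B|soiled|clean>
4. Suck → <B|soiled|clean>
5. Suck → <B|soiled|clean>
6. Right → <B|soiled|clean>
7. Left → <A|soiled|clean>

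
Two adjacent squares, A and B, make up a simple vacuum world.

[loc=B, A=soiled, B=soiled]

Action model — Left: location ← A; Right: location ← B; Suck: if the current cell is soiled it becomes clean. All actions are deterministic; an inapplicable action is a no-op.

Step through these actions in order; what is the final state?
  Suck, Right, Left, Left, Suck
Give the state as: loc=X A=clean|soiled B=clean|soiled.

step 1/5 (Suck): loc=B A=soiled B=clean
step 2/5 (Right): loc=B A=soiled B=clean
step 3/5 (Left): loc=A A=soiled B=clean
step 4/5 (Left): loc=A A=soiled B=clean
step 5/5 (Suck): loc=A A=clean B=clean

loc=A A=clean B=clean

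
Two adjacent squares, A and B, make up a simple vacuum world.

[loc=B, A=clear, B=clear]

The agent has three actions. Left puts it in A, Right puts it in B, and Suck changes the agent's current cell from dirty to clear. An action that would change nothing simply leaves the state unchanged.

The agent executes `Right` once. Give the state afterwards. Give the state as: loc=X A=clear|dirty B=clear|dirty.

loc=B A=clear B=clear

start: loc=B A=clear B=clear
1. Right → loc=B A=clear B=clear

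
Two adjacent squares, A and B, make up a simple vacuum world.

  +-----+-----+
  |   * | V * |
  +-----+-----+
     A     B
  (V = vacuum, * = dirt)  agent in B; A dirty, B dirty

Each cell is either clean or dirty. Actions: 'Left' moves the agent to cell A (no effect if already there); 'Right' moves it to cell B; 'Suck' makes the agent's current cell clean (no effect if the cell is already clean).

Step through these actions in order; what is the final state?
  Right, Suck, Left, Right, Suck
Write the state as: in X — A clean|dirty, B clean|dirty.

in B — A dirty, B clean

1. Right → in B — A dirty, B dirty
2. Suck → in B — A dirty, B clean
3. Left → in A — A dirty, B clean
4. Right → in B — A dirty, B clean
5. Suck → in B — A dirty, B clean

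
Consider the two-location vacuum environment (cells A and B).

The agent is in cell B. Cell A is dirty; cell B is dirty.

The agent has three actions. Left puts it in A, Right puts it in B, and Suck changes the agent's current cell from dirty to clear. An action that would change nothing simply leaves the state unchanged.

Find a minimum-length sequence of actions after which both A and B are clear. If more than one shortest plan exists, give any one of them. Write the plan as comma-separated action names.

Suck, Left, Suck

step 1/3 (Suck): loc=B A=dirty B=clear
step 2/3 (Left): loc=A A=dirty B=clear
step 3/3 (Suck): loc=A A=clear B=clear
min 3: Suck B + move + Suck A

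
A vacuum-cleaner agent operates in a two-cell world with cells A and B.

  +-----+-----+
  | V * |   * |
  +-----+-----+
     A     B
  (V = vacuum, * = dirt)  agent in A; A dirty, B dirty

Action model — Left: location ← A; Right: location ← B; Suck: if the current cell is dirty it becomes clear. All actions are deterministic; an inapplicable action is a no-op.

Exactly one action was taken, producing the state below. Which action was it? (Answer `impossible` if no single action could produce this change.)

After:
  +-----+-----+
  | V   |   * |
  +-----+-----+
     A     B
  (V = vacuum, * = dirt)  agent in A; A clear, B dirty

try  Left: in A — A dirty, B dirty
try Right: in B — A dirty, B dirty
try  Suck: in A — A clear, B dirty  ← match

Suck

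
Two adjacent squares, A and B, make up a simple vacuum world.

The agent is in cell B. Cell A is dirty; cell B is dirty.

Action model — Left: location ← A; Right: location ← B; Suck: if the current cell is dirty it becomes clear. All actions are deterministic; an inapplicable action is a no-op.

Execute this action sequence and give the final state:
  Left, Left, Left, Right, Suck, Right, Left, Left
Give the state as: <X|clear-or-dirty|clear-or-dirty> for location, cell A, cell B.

Left (#1): <A|dirty|dirty>
Left (#2): <A|dirty|dirty>
Left (#3): <A|dirty|dirty>
Right (#4): <B|dirty|dirty>
Suck (#5): <B|dirty|clear>
Right (#6): <B|dirty|clear>
Left (#7): <A|dirty|clear>
Left (#8): <A|dirty|clear>

<A|dirty|clear>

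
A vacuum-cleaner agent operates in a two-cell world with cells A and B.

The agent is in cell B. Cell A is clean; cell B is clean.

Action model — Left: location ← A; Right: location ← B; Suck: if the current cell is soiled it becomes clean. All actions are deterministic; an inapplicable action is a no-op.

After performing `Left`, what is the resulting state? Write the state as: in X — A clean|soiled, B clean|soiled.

in A — A clean, B clean

start: in B — A clean, B clean
1) do Left; now in A — A clean, B clean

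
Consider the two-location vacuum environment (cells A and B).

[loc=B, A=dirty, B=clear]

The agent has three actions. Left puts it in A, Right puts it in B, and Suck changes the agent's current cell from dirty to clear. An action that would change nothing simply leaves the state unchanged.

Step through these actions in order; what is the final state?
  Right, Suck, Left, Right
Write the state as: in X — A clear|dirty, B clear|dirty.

Right (#1): in B — A dirty, B clear
Suck (#2): in B — A dirty, B clear
Left (#3): in A — A dirty, B clear
Right (#4): in B — A dirty, B clear

in B — A dirty, B clear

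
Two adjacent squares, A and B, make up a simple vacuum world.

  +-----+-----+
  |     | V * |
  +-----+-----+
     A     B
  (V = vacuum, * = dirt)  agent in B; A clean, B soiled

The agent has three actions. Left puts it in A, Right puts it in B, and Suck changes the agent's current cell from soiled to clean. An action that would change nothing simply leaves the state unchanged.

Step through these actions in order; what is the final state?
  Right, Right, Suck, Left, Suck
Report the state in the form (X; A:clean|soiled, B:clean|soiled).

(A; A:clean, B:clean)

[1] after Right: (B; A:clean, B:soiled)
[2] after Right: (B; A:clean, B:soiled)
[3] after Suck: (B; A:clean, B:clean)
[4] after Left: (A; A:clean, B:clean)
[5] after Suck: (A; A:clean, B:clean)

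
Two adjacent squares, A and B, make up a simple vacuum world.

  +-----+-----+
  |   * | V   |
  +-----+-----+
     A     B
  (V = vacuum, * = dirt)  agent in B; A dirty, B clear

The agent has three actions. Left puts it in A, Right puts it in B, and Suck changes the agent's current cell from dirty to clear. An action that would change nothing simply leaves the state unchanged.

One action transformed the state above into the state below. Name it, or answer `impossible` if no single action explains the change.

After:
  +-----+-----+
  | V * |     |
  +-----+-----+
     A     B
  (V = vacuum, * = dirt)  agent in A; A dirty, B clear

Left

try  Left: (A; A:dirty, B:clear)  ← match
try Right: (B; A:dirty, B:clear)
try  Suck: (B; A:dirty, B:clear)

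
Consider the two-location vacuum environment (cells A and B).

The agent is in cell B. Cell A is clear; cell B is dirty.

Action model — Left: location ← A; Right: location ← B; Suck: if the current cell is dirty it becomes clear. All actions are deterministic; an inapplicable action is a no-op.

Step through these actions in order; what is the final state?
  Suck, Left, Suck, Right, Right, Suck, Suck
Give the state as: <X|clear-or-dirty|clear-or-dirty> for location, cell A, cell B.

t=1 Suck ⇒ <B|clear|clear>
t=2 Left ⇒ <A|clear|clear>
t=3 Suck ⇒ <A|clear|clear>
t=4 Right ⇒ <B|clear|clear>
t=5 Right ⇒ <B|clear|clear>
t=6 Suck ⇒ <B|clear|clear>
t=7 Suck ⇒ <B|clear|clear>

<B|clear|clear>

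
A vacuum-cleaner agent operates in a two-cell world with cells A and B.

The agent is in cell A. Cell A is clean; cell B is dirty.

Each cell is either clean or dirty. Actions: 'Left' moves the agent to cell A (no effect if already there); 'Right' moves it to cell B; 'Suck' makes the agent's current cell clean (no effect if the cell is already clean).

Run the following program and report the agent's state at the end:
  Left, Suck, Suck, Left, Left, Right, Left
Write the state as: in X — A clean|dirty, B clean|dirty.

1) do Left; now in A — A clean, B dirty
2) do Suck; now in A — A clean, B dirty
3) do Suck; now in A — A clean, B dirty
4) do Left; now in A — A clean, B dirty
5) do Left; now in A — A clean, B dirty
6) do Right; now in B — A clean, B dirty
7) do Left; now in A — A clean, B dirty

in A — A clean, B dirty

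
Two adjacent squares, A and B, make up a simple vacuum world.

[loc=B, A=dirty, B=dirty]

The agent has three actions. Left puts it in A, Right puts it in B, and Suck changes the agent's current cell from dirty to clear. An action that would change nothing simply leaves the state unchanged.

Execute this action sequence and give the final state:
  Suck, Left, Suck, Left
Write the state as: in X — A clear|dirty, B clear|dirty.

Suck (#1): in B — A dirty, B clear
Left (#2): in A — A dirty, B clear
Suck (#3): in A — A clear, B clear
Left (#4): in A — A clear, B clear

in A — A clear, B clear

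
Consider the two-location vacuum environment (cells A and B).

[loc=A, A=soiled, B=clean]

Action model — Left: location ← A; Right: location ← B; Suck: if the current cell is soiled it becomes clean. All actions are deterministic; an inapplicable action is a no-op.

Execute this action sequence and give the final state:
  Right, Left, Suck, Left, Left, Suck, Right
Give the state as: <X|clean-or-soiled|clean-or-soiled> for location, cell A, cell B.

Right (#1): <B|soiled|clean>
Left (#2): <A|soiled|clean>
Suck (#3): <A|clean|clean>
Left (#4): <A|clean|clean>
Left (#5): <A|clean|clean>
Suck (#6): <A|clean|clean>
Right (#7): <B|clean|clean>

<B|clean|clean>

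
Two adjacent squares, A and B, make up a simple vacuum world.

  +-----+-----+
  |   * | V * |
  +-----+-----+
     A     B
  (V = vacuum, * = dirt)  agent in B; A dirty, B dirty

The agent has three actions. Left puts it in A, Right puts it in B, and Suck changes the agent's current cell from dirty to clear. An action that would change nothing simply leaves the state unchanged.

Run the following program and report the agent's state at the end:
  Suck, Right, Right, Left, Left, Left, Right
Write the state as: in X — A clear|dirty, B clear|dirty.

step 1/7 (Suck): in B — A dirty, B clear
step 2/7 (Right): in B — A dirty, B clear
step 3/7 (Right): in B — A dirty, B clear
step 4/7 (Left): in A — A dirty, B clear
step 5/7 (Left): in A — A dirty, B clear
step 6/7 (Left): in A — A dirty, B clear
step 7/7 (Right): in B — A dirty, B clear

in B — A dirty, B clear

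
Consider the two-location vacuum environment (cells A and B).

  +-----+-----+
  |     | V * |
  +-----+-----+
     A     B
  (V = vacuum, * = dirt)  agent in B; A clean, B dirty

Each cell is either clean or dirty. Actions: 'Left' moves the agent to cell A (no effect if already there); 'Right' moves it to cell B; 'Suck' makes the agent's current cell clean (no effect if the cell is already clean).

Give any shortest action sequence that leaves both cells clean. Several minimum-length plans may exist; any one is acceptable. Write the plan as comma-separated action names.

Suck

1) do Suck; now (B; A:clean, B:clean)
min 1: B is dirty, one Suck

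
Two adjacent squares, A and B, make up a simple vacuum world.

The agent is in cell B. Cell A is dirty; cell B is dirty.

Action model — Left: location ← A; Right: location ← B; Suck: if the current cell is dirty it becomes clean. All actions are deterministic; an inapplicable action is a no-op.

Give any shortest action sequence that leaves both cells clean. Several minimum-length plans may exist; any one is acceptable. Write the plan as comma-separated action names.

Suck, Left, Suck

1) do Suck; now in B — A dirty, B clean
2) do Left; now in A — A dirty, B clean
3) do Suck; now in A — A clean, B clean
min 3: Suck B + move + Suck A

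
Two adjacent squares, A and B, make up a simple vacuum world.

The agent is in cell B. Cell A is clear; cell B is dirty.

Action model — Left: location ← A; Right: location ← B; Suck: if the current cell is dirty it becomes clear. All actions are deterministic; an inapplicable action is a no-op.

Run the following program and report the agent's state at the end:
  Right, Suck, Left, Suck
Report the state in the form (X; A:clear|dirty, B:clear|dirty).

(A; A:clear, B:clear)

1) do Right; now (B; A:clear, B:dirty)
2) do Suck; now (B; A:clear, B:clear)
3) do Left; now (A; A:clear, B:clear)
4) do Suck; now (A; A:clear, B:clear)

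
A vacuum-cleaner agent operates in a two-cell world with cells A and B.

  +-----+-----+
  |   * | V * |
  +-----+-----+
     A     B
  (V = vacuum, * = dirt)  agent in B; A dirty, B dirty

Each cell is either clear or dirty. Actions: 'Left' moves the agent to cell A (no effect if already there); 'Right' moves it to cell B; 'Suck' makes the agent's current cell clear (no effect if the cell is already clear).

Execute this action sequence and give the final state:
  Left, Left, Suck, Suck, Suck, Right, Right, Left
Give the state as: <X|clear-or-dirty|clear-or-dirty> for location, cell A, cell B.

1. Left → <A|dirty|dirty>
2. Left → <A|dirty|dirty>
3. Suck → <A|clear|dirty>
4. Suck → <A|clear|dirty>
5. Suck → <A|clear|dirty>
6. Right → <B|clear|dirty>
7. Right → <B|clear|dirty>
8. Left → <A|clear|dirty>

<A|clear|dirty>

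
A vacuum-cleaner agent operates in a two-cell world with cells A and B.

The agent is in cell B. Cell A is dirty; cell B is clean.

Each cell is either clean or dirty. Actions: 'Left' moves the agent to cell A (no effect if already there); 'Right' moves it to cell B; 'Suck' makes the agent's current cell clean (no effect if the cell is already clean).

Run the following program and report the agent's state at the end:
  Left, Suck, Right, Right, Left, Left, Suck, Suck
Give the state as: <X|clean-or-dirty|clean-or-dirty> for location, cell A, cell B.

[1] after Left: <A|dirty|clean>
[2] after Suck: <A|clean|clean>
[3] after Right: <B|clean|clean>
[4] after Right: <B|clean|clean>
[5] after Left: <A|clean|clean>
[6] after Left: <A|clean|clean>
[7] after Suck: <A|clean|clean>
[8] after Suck: <A|clean|clean>

<A|clean|clean>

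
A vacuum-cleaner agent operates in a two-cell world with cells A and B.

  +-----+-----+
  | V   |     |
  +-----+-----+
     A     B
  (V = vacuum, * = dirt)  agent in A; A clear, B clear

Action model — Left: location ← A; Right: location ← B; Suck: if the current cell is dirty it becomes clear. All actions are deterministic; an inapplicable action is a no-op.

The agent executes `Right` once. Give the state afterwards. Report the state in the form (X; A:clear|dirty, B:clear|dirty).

(B; A:clear, B:clear)

start: (A; A:clear, B:clear)
1. Right → (B; A:clear, B:clear)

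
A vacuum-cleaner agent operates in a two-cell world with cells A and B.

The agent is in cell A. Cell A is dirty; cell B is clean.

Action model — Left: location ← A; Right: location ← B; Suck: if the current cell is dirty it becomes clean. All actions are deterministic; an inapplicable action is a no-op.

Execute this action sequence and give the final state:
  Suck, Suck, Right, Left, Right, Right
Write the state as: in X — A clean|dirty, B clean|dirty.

1) do Suck; now in A — A clean, B clean
2) do Suck; now in A — A clean, B clean
3) do Right; now in B — A clean, B clean
4) do Left; now in A — A clean, B clean
5) do Right; now in B — A clean, B clean
6) do Right; now in B — A clean, B clean

in B — A clean, B clean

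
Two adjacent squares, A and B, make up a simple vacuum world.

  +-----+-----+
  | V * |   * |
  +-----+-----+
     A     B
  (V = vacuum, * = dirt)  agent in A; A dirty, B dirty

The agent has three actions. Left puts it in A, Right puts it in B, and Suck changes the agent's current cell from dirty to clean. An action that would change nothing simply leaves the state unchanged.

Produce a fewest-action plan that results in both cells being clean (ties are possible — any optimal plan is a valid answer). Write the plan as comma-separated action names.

1) do Suck; now (A; A:clean, B:dirty)
2) do Right; now (B; A:clean, B:dirty)
3) do Suck; now (B; A:clean, B:clean)
min 3: Suck A + move + Suck B

Suck, Right, Suck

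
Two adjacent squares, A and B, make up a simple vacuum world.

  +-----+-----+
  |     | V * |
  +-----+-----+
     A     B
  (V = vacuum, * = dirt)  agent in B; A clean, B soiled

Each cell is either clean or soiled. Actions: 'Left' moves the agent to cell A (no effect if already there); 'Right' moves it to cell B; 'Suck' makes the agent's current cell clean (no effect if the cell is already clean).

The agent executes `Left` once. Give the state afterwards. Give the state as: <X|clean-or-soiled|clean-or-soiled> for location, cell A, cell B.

<A|clean|soiled>

start: <B|clean|soiled>
t=1 Left ⇒ <A|clean|soiled>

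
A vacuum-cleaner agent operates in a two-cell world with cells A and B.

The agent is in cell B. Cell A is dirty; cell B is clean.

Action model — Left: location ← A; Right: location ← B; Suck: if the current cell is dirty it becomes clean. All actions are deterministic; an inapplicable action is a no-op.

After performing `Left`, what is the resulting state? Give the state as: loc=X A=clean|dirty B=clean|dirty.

start: loc=B A=dirty B=clean
t=1 Left ⇒ loc=A A=dirty B=clean

loc=A A=dirty B=clean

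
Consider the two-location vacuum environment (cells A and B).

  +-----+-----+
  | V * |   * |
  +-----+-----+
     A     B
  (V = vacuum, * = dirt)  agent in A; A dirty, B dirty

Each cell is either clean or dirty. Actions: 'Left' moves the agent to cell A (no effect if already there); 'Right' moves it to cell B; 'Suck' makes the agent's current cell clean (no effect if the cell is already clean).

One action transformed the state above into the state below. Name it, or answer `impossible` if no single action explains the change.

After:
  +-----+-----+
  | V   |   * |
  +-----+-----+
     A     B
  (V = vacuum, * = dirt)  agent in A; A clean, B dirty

Suck

try  Left: loc=A A=dirty B=dirty
try Right: loc=B A=dirty B=dirty
try  Suck: loc=A A=clean B=dirty  ← match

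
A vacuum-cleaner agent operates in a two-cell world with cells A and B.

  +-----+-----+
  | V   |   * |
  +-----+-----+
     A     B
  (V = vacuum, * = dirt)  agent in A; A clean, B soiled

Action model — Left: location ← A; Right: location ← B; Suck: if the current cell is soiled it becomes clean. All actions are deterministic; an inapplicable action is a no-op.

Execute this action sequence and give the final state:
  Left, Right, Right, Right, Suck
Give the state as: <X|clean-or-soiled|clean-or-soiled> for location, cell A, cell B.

<B|clean|clean>

step 1/5 (Left): <A|clean|soiled>
step 2/5 (Right): <B|clean|soiled>
step 3/5 (Right): <B|clean|soiled>
step 4/5 (Right): <B|clean|soiled>
step 5/5 (Suck): <B|clean|clean>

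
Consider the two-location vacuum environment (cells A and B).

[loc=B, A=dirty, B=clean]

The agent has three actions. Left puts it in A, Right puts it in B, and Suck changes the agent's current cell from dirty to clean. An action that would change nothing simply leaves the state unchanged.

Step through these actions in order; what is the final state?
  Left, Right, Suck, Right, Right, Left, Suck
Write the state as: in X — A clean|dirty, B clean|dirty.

in A — A clean, B clean

[1] after Left: in A — A dirty, B clean
[2] after Right: in B — A dirty, B clean
[3] after Suck: in B — A dirty, B clean
[4] after Right: in B — A dirty, B clean
[5] after Right: in B — A dirty, B clean
[6] after Left: in A — A dirty, B clean
[7] after Suck: in A — A clean, B clean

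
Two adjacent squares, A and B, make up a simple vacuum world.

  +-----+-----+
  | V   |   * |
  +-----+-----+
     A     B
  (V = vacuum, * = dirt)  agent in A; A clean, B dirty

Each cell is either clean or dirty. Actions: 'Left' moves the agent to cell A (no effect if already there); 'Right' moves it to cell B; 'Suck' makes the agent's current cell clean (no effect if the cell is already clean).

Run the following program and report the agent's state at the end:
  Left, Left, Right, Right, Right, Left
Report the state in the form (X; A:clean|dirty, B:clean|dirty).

1) do Left; now (A; A:clean, B:dirty)
2) do Left; now (A; A:clean, B:dirty)
3) do Right; now (B; A:clean, B:dirty)
4) do Right; now (B; A:clean, B:dirty)
5) do Right; now (B; A:clean, B:dirty)
6) do Left; now (A; A:clean, B:dirty)

(A; A:clean, B:dirty)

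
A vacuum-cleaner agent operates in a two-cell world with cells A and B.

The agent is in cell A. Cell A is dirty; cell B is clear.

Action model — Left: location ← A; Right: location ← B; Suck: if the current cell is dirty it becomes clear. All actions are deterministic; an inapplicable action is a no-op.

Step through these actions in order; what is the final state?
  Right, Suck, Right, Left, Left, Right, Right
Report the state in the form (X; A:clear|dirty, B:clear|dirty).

(B; A:dirty, B:clear)

t=1 Right ⇒ (B; A:dirty, B:clear)
t=2 Suck ⇒ (B; A:dirty, B:clear)
t=3 Right ⇒ (B; A:dirty, B:clear)
t=4 Left ⇒ (A; A:dirty, B:clear)
t=5 Left ⇒ (A; A:dirty, B:clear)
t=6 Right ⇒ (B; A:dirty, B:clear)
t=7 Right ⇒ (B; A:dirty, B:clear)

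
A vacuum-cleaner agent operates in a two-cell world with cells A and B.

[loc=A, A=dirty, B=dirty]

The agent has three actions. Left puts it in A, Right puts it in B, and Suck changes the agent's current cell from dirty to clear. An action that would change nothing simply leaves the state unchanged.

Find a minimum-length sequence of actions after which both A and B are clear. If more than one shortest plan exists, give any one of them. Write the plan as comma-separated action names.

Suck, Right, Suck

1. Suck → <A|clear|dirty>
2. Right → <B|clear|dirty>
3. Suck → <B|clear|clear>
min 3: Suck A + move + Suck B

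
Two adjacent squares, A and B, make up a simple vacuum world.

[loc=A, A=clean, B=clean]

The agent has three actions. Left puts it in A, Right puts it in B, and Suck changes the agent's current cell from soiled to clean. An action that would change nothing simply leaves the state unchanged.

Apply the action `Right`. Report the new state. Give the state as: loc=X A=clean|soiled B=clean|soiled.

start: loc=A A=clean B=clean
Right (#1): loc=B A=clean B=clean

loc=B A=clean B=clean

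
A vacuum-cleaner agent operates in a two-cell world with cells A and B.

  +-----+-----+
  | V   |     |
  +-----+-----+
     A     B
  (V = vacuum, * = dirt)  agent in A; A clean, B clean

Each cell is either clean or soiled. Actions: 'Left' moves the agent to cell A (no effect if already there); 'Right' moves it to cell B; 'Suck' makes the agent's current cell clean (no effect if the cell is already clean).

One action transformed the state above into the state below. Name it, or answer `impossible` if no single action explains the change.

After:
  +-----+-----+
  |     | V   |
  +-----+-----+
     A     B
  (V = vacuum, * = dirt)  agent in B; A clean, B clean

try  Left: loc=A A=clean B=clean
try Right: loc=B A=clean B=clean  ← match
try  Suck: loc=A A=clean B=clean

Right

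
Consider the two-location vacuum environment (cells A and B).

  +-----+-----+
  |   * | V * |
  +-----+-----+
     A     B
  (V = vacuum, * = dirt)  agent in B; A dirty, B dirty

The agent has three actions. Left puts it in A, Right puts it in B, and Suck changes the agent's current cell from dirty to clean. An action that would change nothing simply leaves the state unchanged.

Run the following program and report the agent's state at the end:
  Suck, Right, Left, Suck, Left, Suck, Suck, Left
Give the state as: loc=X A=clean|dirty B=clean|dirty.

t=1 Suck ⇒ loc=B A=dirty B=clean
t=2 Right ⇒ loc=B A=dirty B=clean
t=3 Left ⇒ loc=A A=dirty B=clean
t=4 Suck ⇒ loc=A A=clean B=clean
t=5 Left ⇒ loc=A A=clean B=clean
t=6 Suck ⇒ loc=A A=clean B=clean
t=7 Suck ⇒ loc=A A=clean B=clean
t=8 Left ⇒ loc=A A=clean B=clean

loc=A A=clean B=clean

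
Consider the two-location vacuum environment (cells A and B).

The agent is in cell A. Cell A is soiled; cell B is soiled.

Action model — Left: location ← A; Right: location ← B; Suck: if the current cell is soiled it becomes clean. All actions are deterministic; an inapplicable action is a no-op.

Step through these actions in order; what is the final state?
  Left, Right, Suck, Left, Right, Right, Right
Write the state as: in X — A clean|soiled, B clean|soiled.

in B — A soiled, B clean

1. Left → in A — A soiled, B soiled
2. Right → in B — A soiled, B soiled
3. Suck → in B — A soiled, B clean
4. Left → in A — A soiled, B clean
5. Right → in B — A soiled, B clean
6. Right → in B — A soiled, B clean
7. Right → in B — A soiled, B clean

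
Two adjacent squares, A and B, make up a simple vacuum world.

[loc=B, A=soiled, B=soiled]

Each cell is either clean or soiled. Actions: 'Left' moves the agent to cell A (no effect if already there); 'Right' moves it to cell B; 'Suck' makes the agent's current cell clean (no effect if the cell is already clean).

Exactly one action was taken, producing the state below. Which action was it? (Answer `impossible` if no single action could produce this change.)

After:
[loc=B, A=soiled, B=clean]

Suck

try  Left: in A — A soiled, B soiled
try Right: in B — A soiled, B soiled
try  Suck: in B — A soiled, B clean  ← match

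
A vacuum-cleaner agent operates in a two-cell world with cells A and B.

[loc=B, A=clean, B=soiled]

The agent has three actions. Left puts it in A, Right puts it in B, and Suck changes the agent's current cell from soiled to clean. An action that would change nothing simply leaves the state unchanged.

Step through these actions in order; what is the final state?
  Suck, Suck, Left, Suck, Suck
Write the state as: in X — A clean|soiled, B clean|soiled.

1) do Suck; now in B — A clean, B clean
2) do Suck; now in B — A clean, B clean
3) do Left; now in A — A clean, B clean
4) do Suck; now in A — A clean, B clean
5) do Suck; now in A — A clean, B clean

in A — A clean, B clean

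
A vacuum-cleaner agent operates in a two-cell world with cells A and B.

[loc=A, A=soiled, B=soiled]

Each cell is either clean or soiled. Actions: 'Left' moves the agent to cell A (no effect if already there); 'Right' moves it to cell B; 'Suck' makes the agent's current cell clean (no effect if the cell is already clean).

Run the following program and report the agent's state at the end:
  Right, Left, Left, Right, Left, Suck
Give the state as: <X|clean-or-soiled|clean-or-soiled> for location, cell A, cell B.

<A|clean|soiled>

1. Right → <B|soiled|soiled>
2. Left → <A|soiled|soiled>
3. Left → <A|soiled|soiled>
4. Right → <B|soiled|soiled>
5. Left → <A|soiled|soiled>
6. Suck → <A|clean|soiled>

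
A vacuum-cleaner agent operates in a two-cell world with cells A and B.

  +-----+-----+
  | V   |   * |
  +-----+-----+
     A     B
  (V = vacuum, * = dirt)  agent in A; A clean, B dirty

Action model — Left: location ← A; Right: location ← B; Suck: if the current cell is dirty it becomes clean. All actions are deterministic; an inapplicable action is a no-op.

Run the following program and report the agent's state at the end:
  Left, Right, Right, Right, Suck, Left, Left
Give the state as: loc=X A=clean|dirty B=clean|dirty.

[1] after Left: loc=A A=clean B=dirty
[2] after Right: loc=B A=clean B=dirty
[3] after Right: loc=B A=clean B=dirty
[4] after Right: loc=B A=clean B=dirty
[5] after Suck: loc=B A=clean B=clean
[6] after Left: loc=A A=clean B=clean
[7] after Left: loc=A A=clean B=clean

loc=A A=clean B=clean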